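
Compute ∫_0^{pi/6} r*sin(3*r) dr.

Integrate by parts once (u = r, dv = sin(3*r) dr).
An antiderivative is F(r) = -r*cos(3*r)/3 + sin(3*r)/9.
Then F(pi/6) - F(0) = (1/9) - (0) = 1/9.

1/9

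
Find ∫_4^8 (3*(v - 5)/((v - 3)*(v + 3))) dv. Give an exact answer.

Factor the denominator: v**2 - 9 = (v + 3)(v - 3).
Partial fractions: 3*(v - 5)/((v - 3)*(v + 3)) = 4/(v + 3) - 1/(v - 3).
An antiderivative is F(v) = -log(v - 3) + 4*log(v + 3).
Then F(8) - F(4) = (-log(5) + 4*log(11)) - (4*log(7)) = -4*log(7) - log(5) + 4*log(11).

-4*log(7) - log(5) + 4*log(11)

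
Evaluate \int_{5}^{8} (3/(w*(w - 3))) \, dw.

Factor the denominator: w**2 - 3*w = w(w - 3).
Partial fractions: 3/(w*(w - 3)) = -1/w + 1/(w - 3).
An antiderivative is F(w) = -log(w) + log(w - 3).
Then F(8) - F(5) = (log(5/8)) - (log(2/5)) = log(25/16).

log(25/16)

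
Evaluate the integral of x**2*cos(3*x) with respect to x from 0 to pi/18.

-1/27 + pi**2/1944 + sqrt(3)*pi/162

Integrate by parts twice (u = x^2, dv = cos(3*x) dx).
An antiderivative is F(x) = x**2*sin(3*x)/3 + 2*x*cos(3*x)/9 - 2*sin(3*x)/27.
Then F(pi/18) - F(0) = (-1/27 + pi**2/1944 + sqrt(3)*pi/162) - (0) = -1/27 + pi**2/1944 + sqrt(3)*pi/162.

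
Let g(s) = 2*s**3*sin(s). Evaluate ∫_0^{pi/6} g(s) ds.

Integrate by parts 3 times (u = s^3, dv = 2*sin(s) ds).
An antiderivative is F(s) = -2*s**3*cos(s) + 6*s**2*sin(s) + 12*s*cos(s) - 12*sin(s).
Then F(pi/6) - F(0) = (-6 - sqrt(3)*pi**3/216 + pi**2/12 + sqrt(3)*pi) - (0) = -6 - sqrt(3)*pi**3/216 + pi**2/12 + sqrt(3)*pi.

-6 - sqrt(3)*pi**3/216 + pi**2/12 + sqrt(3)*pi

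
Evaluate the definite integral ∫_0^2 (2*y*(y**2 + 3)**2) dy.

Let u = y**2 + 3, so du = 2*y dy. When y = 0, u = 3; when y = 2, u = 7.
The integral becomes ∫ u**2 du from 3 to 7, with antiderivative u**3/3.
Back in y: F(y) = (y**2 + 3)**3/3.
Then F(2) - F(0) = (343/3) - (9) = 316/3.

316/3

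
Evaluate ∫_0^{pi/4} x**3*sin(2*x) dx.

Integrate by parts 3 times (u = x^3, dv = sin(2*x) dx).
An antiderivative is F(x) = -x**3*cos(2*x)/2 + 3*x**2*sin(2*x)/4 + 3*x*cos(2*x)/4 - 3*sin(2*x)/8.
Then F(pi/4) - F(0) = (-3/8 + 3*pi**2/64) - (0) = -3/8 + 3*pi**2/64.

-3/8 + 3*pi**2/64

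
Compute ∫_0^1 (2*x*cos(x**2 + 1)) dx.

-sin(1) + sin(2)

Let u = x**2 + 1, so du = 2*x dx. When x = 0, u = 1; when x = 1, u = 2.
The integral becomes ∫ cos(u) du from 1 to 2, with antiderivative sin(u).
Back in x: F(x) = sin(x**2 + 1).
Then F(1) - F(0) = (sin(2)) - (sin(1)) = -sin(1) + sin(2).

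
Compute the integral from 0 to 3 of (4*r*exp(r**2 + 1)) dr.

-2*exp(1)*(1 - exp(9))

Let u = r**2 + 1, so du = 2*r dr. When r = 0, u = 1; when r = 3, u = 10.
The integral becomes 2·∫ exp(u) du from 1 to 10, with antiderivative 2*exp(u).
Back in r: F(r) = 2*exp(r**2 + 1).
Then F(3) - F(0) = (2*exp(10)) - (2*exp(1)) = -2*exp(1)*(1 - exp(9)).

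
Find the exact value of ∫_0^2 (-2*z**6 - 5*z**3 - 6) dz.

-480/7

By the power rule, an antiderivative is F(z) = -2*z**7/7 - 5*z**4/4 - 6*z.
Then F(2) - F(0) = (-480/7) - (0) = -480/7.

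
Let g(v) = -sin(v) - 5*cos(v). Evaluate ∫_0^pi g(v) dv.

-2

An antiderivative is F(v) = -5*sin(v) + cos(v).
Then F(pi) - F(0) = (-1) - (1) = -2.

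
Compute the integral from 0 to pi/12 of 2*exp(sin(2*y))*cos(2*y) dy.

-1 + exp(1/2)

Let u = sin(2*y), so du = 2*cos(2*y) dy. When y = 0, u = 0; when y = pi/12, u = 1/2.
The integral becomes ∫ exp(u) du from 0 to 1/2, with antiderivative exp(u).
Back in y: F(y) = exp(sin(2*y)).
Then F(pi/12) - F(0) = (exp(1/2)) - (1) = -1 + exp(1/2).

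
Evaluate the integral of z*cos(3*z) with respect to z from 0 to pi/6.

Integrate by parts once (u = z, dv = cos(3*z) dz).
An antiderivative is F(z) = z*sin(3*z)/3 + cos(3*z)/9.
Then F(pi/6) - F(0) = (pi/18) - (1/9) = -1/9 + pi/18.

-1/9 + pi/18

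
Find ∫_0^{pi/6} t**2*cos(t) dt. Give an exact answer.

-1 + pi**2/72 + sqrt(3)*pi/6

Integrate by parts twice (u = t^2, dv = cos(t) dt).
An antiderivative is F(t) = t**2*sin(t) + 2*t*cos(t) - 2*sin(t).
Then F(pi/6) - F(0) = (-1 + pi**2/72 + sqrt(3)*pi/6) - (0) = -1 + pi**2/72 + sqrt(3)*pi/6.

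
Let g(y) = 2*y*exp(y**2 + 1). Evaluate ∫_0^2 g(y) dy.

-exp(1) + exp(5)

Let u = y**2 + 1, so du = 2*y dy. When y = 0, u = 1; when y = 2, u = 5.
The integral becomes ∫ exp(u) du from 1 to 5, with antiderivative exp(u).
Back in y: F(y) = exp(y**2 + 1).
Then F(2) - F(0) = (exp(5)) - (exp(1)) = -exp(1) + exp(5).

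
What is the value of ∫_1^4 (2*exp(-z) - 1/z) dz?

An antiderivative is F(z) = -log(z) - 2*exp(-z).
Then F(4) - F(1) = ((-log(4**exp(4)) - 2)*exp(-4)) - (-2*exp(-1)) = (-log(4**exp(4)) - 2 + 2*exp(3))*exp(-4).

(-log(4**exp(4)) - 2 + 2*exp(3))*exp(-4)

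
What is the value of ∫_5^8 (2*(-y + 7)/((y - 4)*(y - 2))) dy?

Factor the denominator: y**2 - 6*y + 8 = (y - 2)(y - 4).
Partial fractions: 2*(-y + 7)/((y - 4)*(y - 2)) = -5/(y - 2) + 3/(y - 4).
An antiderivative is F(y) = 3*log(y - 4) - 5*log(y - 2).
Then F(8) - F(5) = (-5*log(3) + log(2)) - (-5*log(3)) = log(2).

log(2)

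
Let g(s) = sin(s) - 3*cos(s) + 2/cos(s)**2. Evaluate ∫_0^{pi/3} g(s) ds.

An antiderivative is F(s) = -3*sin(s) - cos(s) + 2*tan(s).
Then F(pi/3) - F(0) = (-1/2 + sqrt(3)/2) - (-1) = 1/2 + sqrt(3)/2.

1/2 + sqrt(3)/2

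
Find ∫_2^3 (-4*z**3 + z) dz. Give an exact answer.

-125/2

By the power rule, an antiderivative is F(z) = -z**4 + z**2/2.
Then F(3) - F(2) = (-153/2) - (-14) = -125/2.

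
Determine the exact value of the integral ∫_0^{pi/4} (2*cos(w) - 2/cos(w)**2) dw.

An antiderivative is F(w) = 2*sin(w) - 2*tan(w).
Then F(pi/4) - F(0) = (-2 + sqrt(2)) - (0) = -2 + sqrt(2).

-2 + sqrt(2)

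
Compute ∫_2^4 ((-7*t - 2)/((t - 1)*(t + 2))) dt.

-7*log(3) + 4*log(2)

Factor the denominator: t**2 + t - 2 = (t + 2)(t - 1).
Partial fractions: (-7*t - 2)/((t - 1)*(t + 2)) = -4/(t + 2) - 3/(t - 1).
An antiderivative is F(t) = -3*log(t - 1) - 4*log(t + 2).
Then F(4) - F(2) = (-7*log(3) - 4*log(2)) - (-8*log(2)) = -7*log(3) + 4*log(2).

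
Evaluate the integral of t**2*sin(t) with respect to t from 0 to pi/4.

Integrate by parts twice (u = t^2, dv = sin(t) dt).
An antiderivative is F(t) = -t**2*cos(t) + 2*t*sin(t) + 2*cos(t).
Then F(pi/4) - F(0) = (sqrt(2)*(-pi**2 + 8*pi + 32)/32) - (2) = -2 - sqrt(2)*pi**2/32 + sqrt(2)*pi/4 + sqrt(2).

-2 - sqrt(2)*pi**2/32 + sqrt(2)*pi/4 + sqrt(2)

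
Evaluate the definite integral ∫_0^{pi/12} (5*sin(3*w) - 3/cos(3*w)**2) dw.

2/3 - 5*sqrt(2)/6

An antiderivative is F(w) = -5*cos(3*w)/3 - tan(3*w).
Then F(pi/12) - F(0) = (-5*sqrt(2)/6 - 1) - (-5/3) = 2/3 - 5*sqrt(2)/6.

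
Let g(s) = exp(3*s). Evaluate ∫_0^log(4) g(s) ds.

21

Let u = exp(s), so du = exp(s) ds. When s = 0, u = 1; when s = log(4), u = 4.
The integral becomes ∫ u**2 du from 1 to 4, with antiderivative u**3/3.
Back in s: F(s) = exp(3*s)/3.
Then F(log(4)) - F(0) = (64/3) - (1/3) = 21.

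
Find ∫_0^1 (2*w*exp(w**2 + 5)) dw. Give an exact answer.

Let u = w**2 + 5, so du = 2*w dw. When w = 0, u = 5; when w = 1, u = 6.
The integral becomes ∫ exp(u) du from 5 to 6, with antiderivative exp(u).
Back in w: F(w) = exp(w**2 + 5).
Then F(1) - F(0) = (exp(6)) - (exp(5)) = -exp(5) + exp(6).

-exp(5) + exp(6)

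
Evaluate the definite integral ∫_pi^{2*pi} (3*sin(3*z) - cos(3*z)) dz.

An antiderivative is F(z) = -sin(3*z)/3 - cos(3*z).
Then F(2*pi) - F(pi) = (-1) - (1) = -2.

-2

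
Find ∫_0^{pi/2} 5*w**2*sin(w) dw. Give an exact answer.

Integrate by parts twice (u = w^2, dv = 5*sin(w) dw).
An antiderivative is F(w) = -5*w**2*cos(w) + 10*w*sin(w) + 10*cos(w).
Then F(pi/2) - F(0) = (5*pi) - (10) = -10 + 5*pi.

-10 + 5*pi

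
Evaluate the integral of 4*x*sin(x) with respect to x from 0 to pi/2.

Integrate by parts once (u = x, dv = 4*sin(x) dx).
An antiderivative is F(x) = -4*x*cos(x) + 4*sin(x).
Then F(pi/2) - F(0) = (4) - (0) = 4.

4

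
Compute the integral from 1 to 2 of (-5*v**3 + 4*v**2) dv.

By the power rule, an antiderivative is F(v) = -5*v**4/4 + 4*v**3/3.
Then F(2) - F(1) = (-28/3) - (1/12) = -113/12.

-113/12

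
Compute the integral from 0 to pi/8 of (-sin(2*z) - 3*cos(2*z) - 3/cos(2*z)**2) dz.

An antiderivative is F(z) = -3*sin(2*z)/2 + cos(2*z)/2 - 3*tan(2*z)/2.
Then F(pi/8) - F(0) = (-3/2 - sqrt(2)/2) - (1/2) = -2 - sqrt(2)/2.

-2 - sqrt(2)/2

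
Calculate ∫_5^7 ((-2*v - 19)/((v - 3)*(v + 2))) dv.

Factor the denominator: v**2 - v - 6 = (v + 2)(v - 3).
Partial fractions: (-2*v - 19)/((v - 3)*(v + 2)) = 3/(v + 2) - 5/(v - 3).
An antiderivative is F(v) = -5*log(v - 3) + 3*log(v + 2).
Then F(7) - F(5) = (-10*log(2) + 6*log(3)) - (-5*log(2) + 3*log(7)) = -3*log(7) - 5*log(2) + 6*log(3).

-3*log(7) - 5*log(2) + 6*log(3)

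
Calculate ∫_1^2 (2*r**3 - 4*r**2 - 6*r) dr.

-65/6

By the power rule, an antiderivative is F(r) = r**4/2 - 4*r**3/3 - 3*r**2.
Then F(2) - F(1) = (-44/3) - (-23/6) = -65/6.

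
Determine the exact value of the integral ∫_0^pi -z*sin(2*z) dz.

Integrate by parts once (u = z, dv = -sin(2*z) dz).
An antiderivative is F(z) = z*cos(2*z)/2 - sin(2*z)/4.
Then F(pi) - F(0) = (pi/2) - (0) = pi/2.

pi/2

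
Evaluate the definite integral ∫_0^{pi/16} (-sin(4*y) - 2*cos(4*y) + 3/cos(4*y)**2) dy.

An antiderivative is F(y) = -sin(4*y)/2 + cos(4*y)/4 + 3*tan(4*y)/4.
Then F(pi/16) - F(0) = (3/4 - sqrt(2)/8) - (1/4) = 1/2 - sqrt(2)/8.

1/2 - sqrt(2)/8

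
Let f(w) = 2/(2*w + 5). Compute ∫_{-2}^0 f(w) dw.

log(5)

An antiderivative is F(w) = log(2*w + 5).
Then F(0) - F(-2) = (log(5)) - (0) = log(5).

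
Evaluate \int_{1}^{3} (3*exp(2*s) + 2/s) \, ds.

-3*exp(2)/2 + log(9) + 3*exp(6)/2

An antiderivative is F(s) = 3*exp(2*s)/2 + 2*log(s).
Then F(3) - F(1) = (log(9) + 3*exp(6)/2) - (3*exp(2)/2) = -3*exp(2)/2 + log(9) + 3*exp(6)/2.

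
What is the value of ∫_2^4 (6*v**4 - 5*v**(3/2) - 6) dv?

8*sqrt(2) + 5572/5

By the power rule, an antiderivative is F(v) = -2*v**(5/2) + 6*v**5/5 - 6*v.
Then F(4) - F(2) = (5704/5) - (132/5 - 8*sqrt(2)) = 8*sqrt(2) + 5572/5.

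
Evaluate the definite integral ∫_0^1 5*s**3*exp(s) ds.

Integrate by parts 3 times (u = s^3, dv = 5*exp(s) ds).
An antiderivative is F(s) = (5*s**3 - 15*s**2 + 30*s - 30)*exp(s).
Then F(1) - F(0) = (-10*E) - (-30) = 30 - 10*E.

30 - 10*E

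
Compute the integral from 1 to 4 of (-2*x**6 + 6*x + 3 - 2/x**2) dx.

By the power rule, an antiderivative is F(x) = -2*x**7/7 + 3*x**2 + 3*x + 2/x.
Then F(4) - F(1) = (-64689/14) - (54/7) = -64797/14.

-64797/14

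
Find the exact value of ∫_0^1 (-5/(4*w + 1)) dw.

-5*log(5)/4

An antiderivative is F(w) = -5*log(4*w + 1)/4.
Then F(1) - F(0) = (-5*log(5)/4) - (0) = -5*log(5)/4.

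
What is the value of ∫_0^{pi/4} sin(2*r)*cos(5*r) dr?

Use the identity sin(2*r)cos(5*r) = [sin(7*r) + sin(-3*r)]/2.
An antiderivative is F(r) = cos(3*r)/6 - cos(7*r)/14.
Then F(pi/4) - F(0) = (-5*sqrt(2)/42) - (2/21) = -5*sqrt(2)/42 - 2/21.

-5*sqrt(2)/42 - 2/21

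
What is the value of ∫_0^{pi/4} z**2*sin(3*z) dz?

-2/27 - sqrt(2)/27 + sqrt(2)*pi/36 + sqrt(2)*pi**2/96

Integrate by parts twice (u = z^2, dv = sin(3*z) dz).
An antiderivative is F(z) = -z**2*cos(3*z)/3 + 2*z*sin(3*z)/9 + 2*cos(3*z)/27.
Then F(pi/4) - F(0) = (sqrt(2)*(-32 + 24*pi + 9*pi**2)/864) - (2/27) = -2/27 - sqrt(2)/27 + sqrt(2)*pi/36 + sqrt(2)*pi**2/96.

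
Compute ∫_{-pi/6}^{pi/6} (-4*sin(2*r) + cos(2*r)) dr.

An antiderivative is F(r) = sin(2*r)/2 + 2*cos(2*r).
Then F(pi/6) - F(-pi/6) = (sqrt(3)/4 + 1) - (1 - sqrt(3)/4) = sqrt(3)/2.

sqrt(3)/2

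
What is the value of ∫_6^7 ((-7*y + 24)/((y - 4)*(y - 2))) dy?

Factor the denominator: y**2 - 6*y + 8 = (y - 2)(y - 4).
Partial fractions: (-7*y + 24)/((y - 4)*(y - 2)) = -5/(y - 2) - 2/(y - 4).
An antiderivative is F(y) = -2*log(y - 4) - 5*log(y - 2).
Then F(7) - F(6) = (-5*log(5) - 2*log(3)) - (-12*log(2)) = -5*log(5) - 2*log(3) + 12*log(2).

-5*log(5) - 2*log(3) + 12*log(2)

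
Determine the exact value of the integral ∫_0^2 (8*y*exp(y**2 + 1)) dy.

Let u = y**2 + 1, so du = 2*y dy. When y = 0, u = 1; when y = 2, u = 5.
The integral becomes 4·∫ exp(u) du from 1 to 5, with antiderivative 4*exp(u).
Back in y: F(y) = 4*exp(y**2 + 1).
Then F(2) - F(0) = (4*exp(5)) - (4*exp(1)) = -4*exp(1)*(1 - exp(4)).

-4*exp(1)*(1 - exp(4))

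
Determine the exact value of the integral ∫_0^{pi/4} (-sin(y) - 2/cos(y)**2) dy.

An antiderivative is F(y) = cos(y) - 2*tan(y).
Then F(pi/4) - F(0) = (-2 + sqrt(2)/2) - (1) = -3 + sqrt(2)/2.

-3 + sqrt(2)/2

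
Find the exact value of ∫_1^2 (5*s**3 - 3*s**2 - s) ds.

41/4

By the power rule, an antiderivative is F(s) = 5*s**4/4 - s**3 - s**2/2.
Then F(2) - F(1) = (10) - (-1/4) = 41/4.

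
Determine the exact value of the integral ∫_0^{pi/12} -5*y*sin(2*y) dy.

-5/8 + 5*sqrt(3)*pi/48

Integrate by parts once (u = y, dv = -5*sin(2*y) dy).
An antiderivative is F(y) = 5*y*cos(2*y)/2 - 5*sin(2*y)/4.
Then F(pi/12) - F(0) = (-5/8 + 5*sqrt(3)*pi/48) - (0) = -5/8 + 5*sqrt(3)*pi/48.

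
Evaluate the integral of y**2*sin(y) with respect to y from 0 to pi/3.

-1 - pi**2/18 + sqrt(3)*pi/3

Integrate by parts twice (u = y^2, dv = sin(y) dy).
An antiderivative is F(y) = -y**2*cos(y) + 2*y*sin(y) + 2*cos(y).
Then F(pi/3) - F(0) = (-pi**2/18 + 1 + sqrt(3)*pi/3) - (2) = -1 - pi**2/18 + sqrt(3)*pi/3.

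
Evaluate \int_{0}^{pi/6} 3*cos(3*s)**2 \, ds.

Use the identity cos^2(3*s) = (1 + cos(6*s))/2.
An antiderivative is F(s) = 3*s/2 + sin(6*s)/4.
Then F(pi/6) - F(0) = (pi/4) - (0) = pi/4.

pi/4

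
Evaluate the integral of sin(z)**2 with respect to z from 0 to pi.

Use the identity sin^2(z) = (1 - cos(2*z))/2.
An antiderivative is F(z) = z/2 - sin(2*z)/4.
Then F(pi) - F(0) = (pi/2) - (0) = pi/2.

pi/2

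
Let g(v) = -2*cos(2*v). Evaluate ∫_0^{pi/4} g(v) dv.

An antiderivative is F(v) = -sin(2*v).
Then F(pi/4) - F(0) = (-1) - (0) = -1.

-1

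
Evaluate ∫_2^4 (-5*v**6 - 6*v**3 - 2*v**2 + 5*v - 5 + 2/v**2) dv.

-503507/42

By the power rule, an antiderivative is F(v) = -5*v**7/7 - 3*v**4/2 - 2*v**3/3 + 5*v**2/2 - 5*v - 2/v.
Then F(4) - F(2) = (-508621/42) - (-2557/21) = -503507/42.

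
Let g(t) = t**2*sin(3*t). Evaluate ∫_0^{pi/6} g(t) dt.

Integrate by parts twice (u = t^2, dv = sin(3*t) dt).
An antiderivative is F(t) = -t**2*cos(3*t)/3 + 2*t*sin(3*t)/9 + 2*cos(3*t)/27.
Then F(pi/6) - F(0) = (pi/27) - (2/27) = -2/27 + pi/27.

-2/27 + pi/27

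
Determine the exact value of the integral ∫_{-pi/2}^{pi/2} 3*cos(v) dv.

6

An antiderivative is F(v) = 3*sin(v).
Then F(pi/2) - F(-pi/2) = (3) - (-3) = 6.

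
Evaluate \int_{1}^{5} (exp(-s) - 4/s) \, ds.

-4*log(5) - exp(-5) + exp(-1)

An antiderivative is F(s) = -4*log(s) - exp(-s).
Then F(5) - F(1) = (-4*log(5) - exp(-5)) - (-exp(-1)) = -4*log(5) - exp(-5) + exp(-1).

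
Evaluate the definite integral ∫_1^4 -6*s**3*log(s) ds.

Integrate by parts once (u = ln s, dv = -6*s**3 ds).
An antiderivative is F(s) = -3*s**4*(4*log(s) - 1)/8.
Then F(4) - F(1) = (96 - 768*log(2)) - (3/8) = 765/8 - 768*log(2).

765/8 - 768*log(2)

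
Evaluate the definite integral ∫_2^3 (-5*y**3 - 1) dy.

By the power rule, an antiderivative is F(y) = -5*y**4/4 - y.
Then F(3) - F(2) = (-417/4) - (-22) = -329/4.

-329/4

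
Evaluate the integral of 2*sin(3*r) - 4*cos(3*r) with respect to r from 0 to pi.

4/3

An antiderivative is F(r) = -4*sin(3*r)/3 - 2*cos(3*r)/3.
Then F(pi) - F(0) = (2/3) - (-2/3) = 4/3.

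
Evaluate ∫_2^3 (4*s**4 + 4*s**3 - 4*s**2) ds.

3127/15

By the power rule, an antiderivative is F(s) = 4*s**5/5 + s**4 - 4*s**3/3.
Then F(3) - F(2) = (1197/5) - (464/15) = 3127/15.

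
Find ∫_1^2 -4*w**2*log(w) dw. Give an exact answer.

Integrate by parts once (u = ln w, dv = -4*w**2 dw).
An antiderivative is F(w) = -4*w**3*(3*log(w) - 1)/9.
Then F(2) - F(1) = (32/9 - 32*log(2)/3) - (4/9) = 28/9 - 32*log(2)/3.

28/9 - 32*log(2)/3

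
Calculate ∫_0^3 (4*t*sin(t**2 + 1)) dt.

2*cos(1) - 2*cos(10)

Let u = t**2 + 1, so du = 2*t dt. When t = 0, u = 1; when t = 3, u = 10.
The integral becomes 2·∫ sin(u) du from 1 to 10, with antiderivative -2*cos(u).
Back in t: F(t) = -2*cos(t**2 + 1).
Then F(3) - F(0) = (-2*cos(10)) - (-2*cos(1)) = 2*cos(1) - 2*cos(10).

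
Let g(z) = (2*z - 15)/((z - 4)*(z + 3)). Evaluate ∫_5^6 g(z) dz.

-10*log(2) + 6*log(3)

Factor the denominator: z**2 - z - 12 = (z + 3)(z - 4).
Partial fractions: (2*z - 15)/((z - 4)*(z + 3)) = 3/(z + 3) - 1/(z - 4).
An antiderivative is F(z) = -log(z - 4) + 3*log(z + 3).
Then F(6) - F(5) = (-log(2) + 6*log(3)) - (9*log(2)) = -10*log(2) + 6*log(3).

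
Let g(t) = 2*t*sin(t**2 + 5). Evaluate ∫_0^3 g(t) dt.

-cos(14) + cos(5)

Let u = t**2 + 5, so du = 2*t dt. When t = 0, u = 5; when t = 3, u = 14.
The integral becomes ∫ sin(u) du from 5 to 14, with antiderivative -cos(u).
Back in t: F(t) = -cos(t**2 + 5).
Then F(3) - F(0) = (-cos(14)) - (-cos(5)) = -cos(14) + cos(5).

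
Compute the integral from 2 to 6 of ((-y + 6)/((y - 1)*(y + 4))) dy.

Factor the denominator: y**2 + 3*y - 4 = (y + 4)(y - 1).
Partial fractions: (-y + 6)/((y - 1)*(y + 4)) = -2/(y + 4) + 1/(y - 1).
An antiderivative is F(y) = log(y - 1) - 2*log(y + 4).
Then F(6) - F(2) = (-log(20)) - (-log(36)) = log(9/5).

log(9/5)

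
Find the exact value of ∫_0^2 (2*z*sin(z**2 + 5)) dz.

cos(5) - cos(9)

Let u = z**2 + 5, so du = 2*z dz. When z = 0, u = 5; when z = 2, u = 9.
The integral becomes ∫ sin(u) du from 5 to 9, with antiderivative -cos(u).
Back in z: F(z) = -cos(z**2 + 5).
Then F(2) - F(0) = (-cos(9)) - (-cos(5)) = cos(5) - cos(9).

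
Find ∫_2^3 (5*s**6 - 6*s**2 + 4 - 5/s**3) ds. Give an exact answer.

By the power rule, an antiderivative is F(s) = 5*s**7/7 - 2*s**3 + 4*s + 5/(2*s**2).
Then F(3) - F(2) = (191573/126) - (4707/56) = 723929/504.

723929/504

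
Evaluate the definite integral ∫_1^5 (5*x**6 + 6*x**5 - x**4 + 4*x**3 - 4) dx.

By the power rule, an antiderivative is F(x) = 5*x**7/7 + x**6 - x**5/5 + x**4 - 4*x.
Then F(5) - F(1) = (499860/7) - (-52/35) = 2499352/35.

2499352/35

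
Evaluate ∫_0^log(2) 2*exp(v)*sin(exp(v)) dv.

-2*cos(2) + 2*cos(1)

Let u = exp(v), so du = exp(v) dv. When v = 0, u = 1; when v = log(2), u = 2.
The integral becomes 2·∫ sin(u) du from 1 to 2, with antiderivative -2*cos(u).
Back in v: F(v) = -2*cos(exp(v)).
Then F(log(2)) - F(0) = (-2*cos(2)) - (-2*cos(1)) = -2*cos(2) + 2*cos(1).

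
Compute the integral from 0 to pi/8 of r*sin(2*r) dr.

sqrt(2)*(4 - pi)/32

Integrate by parts once (u = r, dv = sin(2*r) dr).
An antiderivative is F(r) = -r*cos(2*r)/2 + sin(2*r)/4.
Then F(pi/8) - F(0) = (sqrt(2)*(4 - pi)/32) - (0) = sqrt(2)*(4 - pi)/32.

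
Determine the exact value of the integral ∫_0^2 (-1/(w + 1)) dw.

An antiderivative is F(w) = -log(w + 1).
Then F(2) - F(0) = (-log(3)) - (0) = -log(3).

-log(3)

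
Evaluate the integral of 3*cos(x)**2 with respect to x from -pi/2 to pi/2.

Use the identity cos^2(x) = (1 + cos(2*x))/2.
An antiderivative is F(x) = 3*x/2 + 3*sin(2*x)/4.
Then F(pi/2) - F(-pi/2) = (3*pi/4) - (-3*pi/4) = 3*pi/2.

3*pi/2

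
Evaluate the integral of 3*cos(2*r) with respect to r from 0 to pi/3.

3*sqrt(3)/4

An antiderivative is F(r) = 3*sin(2*r)/2.
Then F(pi/3) - F(0) = (3*sqrt(3)/4) - (0) = 3*sqrt(3)/4.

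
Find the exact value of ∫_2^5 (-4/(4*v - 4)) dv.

An antiderivative is F(v) = -log(4*v - 4).
Then F(5) - F(2) = (-log(16)) - (-log(4)) = -log(4).

-log(4)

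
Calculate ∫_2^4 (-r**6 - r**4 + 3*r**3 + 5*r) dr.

By the power rule, an antiderivative is F(r) = -r**7/7 - r**5/5 + 3*r**4/4 + 5*r**2/2.
Then F(4) - F(2) = (-80968/35) - (-94/35) = -80874/35.

-80874/35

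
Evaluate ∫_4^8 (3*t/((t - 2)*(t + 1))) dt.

log(81/5)

Factor the denominator: t**2 - t - 2 = (t + 1)(t - 2).
Partial fractions: 3*t/((t - 2)*(t + 1)) = 1/(t + 1) + 2/(t - 2).
An antiderivative is F(t) = 2*log(t - 2) + log(t + 1).
Then F(8) - F(4) = (2*log(2) + 4*log(3)) - (log(20)) = log(81/5).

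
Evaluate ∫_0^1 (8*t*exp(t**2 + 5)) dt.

-4*(1 - exp(1))*exp(5)

Let u = t**2 + 5, so du = 2*t dt. When t = 0, u = 5; when t = 1, u = 6.
The integral becomes 4·∫ exp(u) du from 5 to 6, with antiderivative 4*exp(u).
Back in t: F(t) = 4*exp(t**2 + 5).
Then F(1) - F(0) = (4*exp(6)) - (4*exp(5)) = -4*(1 - exp(1))*exp(5).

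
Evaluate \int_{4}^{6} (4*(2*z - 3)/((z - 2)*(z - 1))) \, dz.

-4*log(3) + 4*log(2) + 4*log(5)

Factor the denominator: z**2 - 3*z + 2 = (z - 1)(z - 2).
Partial fractions: 4*(2*z - 3)/((z - 2)*(z - 1)) = 4/(z - 1) + 4/(z - 2).
An antiderivative is F(z) = 4*log(z - 2) + 4*log(z - 1).
Then F(6) - F(4) = (8*log(2) + 4*log(5)) - (4*log(2) + 4*log(3)) = -4*log(3) + 4*log(2) + 4*log(5).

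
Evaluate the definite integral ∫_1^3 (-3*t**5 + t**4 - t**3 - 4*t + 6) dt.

By the power rule, an antiderivative is F(t) = -t**6/2 + t**5/5 - t**4/4 - 2*t**2 + 6*t.
Then F(3) - F(1) = (-6723/20) - (69/20) = -1698/5.

-1698/5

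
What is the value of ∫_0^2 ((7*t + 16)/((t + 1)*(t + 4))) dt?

Factor the denominator: t**2 + 5*t + 4 = (t + 4)(t + 1).
Partial fractions: (7*t + 16)/((t + 1)*(t + 4)) = 4/(t + 4) + 3/(t + 1).
An antiderivative is F(t) = 3*log(t + 1) + 4*log(t + 4).
Then F(2) - F(0) = (4*log(2) + 7*log(3)) - (8*log(2)) = -4*log(2) + 7*log(3).

-4*log(2) + 7*log(3)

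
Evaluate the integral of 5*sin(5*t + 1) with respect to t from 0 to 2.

-cos(11) + cos(1)

Let u = 5*t + 1, so du = 5 dt. When t = 0, u = 1; when t = 2, u = 11.
The integral becomes ∫ sin(u) du from 1 to 11, with antiderivative -cos(u).
Back in t: F(t) = -cos(5*t + 1).
Then F(2) - F(0) = (-cos(11)) - (-cos(1)) = -cos(11) + cos(1).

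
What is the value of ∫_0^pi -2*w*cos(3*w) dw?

4/9

Integrate by parts once (u = w, dv = -2*cos(3*w) dw).
An antiderivative is F(w) = -2*w*sin(3*w)/3 - 2*cos(3*w)/9.
Then F(pi) - F(0) = (2/9) - (-2/9) = 4/9.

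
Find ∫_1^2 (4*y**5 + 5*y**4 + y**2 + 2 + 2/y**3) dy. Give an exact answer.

By the power rule, an antiderivative is F(y) = 2*y**6/3 + y**5 + y**3/3 + 2*y - 1/y**2.
Then F(2) - F(1) = (973/12) - (3) = 937/12.

937/12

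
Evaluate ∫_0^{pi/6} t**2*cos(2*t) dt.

-sqrt(3)/8 + sqrt(3)*pi**2/144 + pi/24

Integrate by parts twice (u = t^2, dv = cos(2*t) dt).
An antiderivative is F(t) = t**2*sin(2*t)/2 + t*cos(2*t)/2 - sin(2*t)/4.
Then F(pi/6) - F(0) = (-sqrt(3)/8 + sqrt(3)*pi**2/144 + pi/24) - (0) = -sqrt(3)/8 + sqrt(3)*pi**2/144 + pi/24.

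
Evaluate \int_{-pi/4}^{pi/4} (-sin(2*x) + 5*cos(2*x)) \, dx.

An antiderivative is F(x) = 5*sin(2*x)/2 + cos(2*x)/2.
Then F(pi/4) - F(-pi/4) = (5/2) - (-5/2) = 5.

5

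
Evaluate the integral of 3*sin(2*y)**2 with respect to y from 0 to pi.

Use the identity sin^2(2*y) = (1 - cos(4*y))/2.
An antiderivative is F(y) = 3*y/2 - 3*sin(4*y)/8.
Then F(pi) - F(0) = (3*pi/2) - (0) = 3*pi/2.

3*pi/2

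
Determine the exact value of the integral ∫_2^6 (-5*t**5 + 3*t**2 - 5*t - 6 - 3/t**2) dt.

By the power rule, an antiderivative is F(t) = -5*t**6/6 + t**3 - 5*t**2/2 - 6*t + 3/t.
Then F(6) - F(2) = (-77579/2) - (-395/6) = -116171/3.

-116171/3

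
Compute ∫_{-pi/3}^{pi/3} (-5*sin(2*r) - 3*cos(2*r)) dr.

An antiderivative is F(r) = -3*sin(2*r)/2 + 5*cos(2*r)/2.
Then F(pi/3) - F(-pi/3) = (-3*sqrt(3)/4 - 5/4) - (-5/4 + 3*sqrt(3)/4) = -3*sqrt(3)/2.

-3*sqrt(3)/2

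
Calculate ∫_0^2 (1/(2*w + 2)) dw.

An antiderivative is F(w) = log(2*w + 2)/2.
Then F(2) - F(0) = (log(6)/2) - (log(2)/2) = log(3)/2.

log(3)/2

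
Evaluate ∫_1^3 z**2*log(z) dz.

Integrate by parts once (u = ln z, dv = z**2 dz).
An antiderivative is F(z) = z**3*(3*log(z) - 1)/9.
Then F(3) - F(1) = (-3 + 9*log(3)) - (-1/9) = -26/9 + 9*log(3).

-26/9 + 9*log(3)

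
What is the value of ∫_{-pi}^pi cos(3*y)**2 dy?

Use the identity cos^2(3*y) = (1 + cos(6*y))/2.
An antiderivative is F(y) = y/2 + sin(6*y)/12.
Then F(pi) - F(-pi) = (pi/2) - (-pi/2) = pi.

pi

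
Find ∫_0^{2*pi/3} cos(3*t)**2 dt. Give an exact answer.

Use the identity cos^2(3*t) = (1 + cos(6*t))/2.
An antiderivative is F(t) = t/2 + sin(6*t)/12.
Then F(2*pi/3) - F(0) = (pi/3) - (0) = pi/3.

pi/3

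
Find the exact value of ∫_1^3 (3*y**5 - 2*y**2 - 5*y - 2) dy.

968/3

By the power rule, an antiderivative is F(y) = y**6/2 - 2*y**3/3 - 5*y**2/2 - 2*y.
Then F(3) - F(1) = (318) - (-14/3) = 968/3.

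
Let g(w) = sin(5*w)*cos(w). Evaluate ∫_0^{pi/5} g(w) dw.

Use the identity sin(5*w)cos(w) = [sin(6*w) + sin(4*w)]/2.
An antiderivative is F(w) = -cos(4*w)/8 - cos(6*w)/12.
Then F(pi/5) - F(0) = (5/96 + 5*sqrt(5)/96) - (-5/24) = 5*sqrt(5)/96 + 25/96.

5*sqrt(5)/96 + 25/96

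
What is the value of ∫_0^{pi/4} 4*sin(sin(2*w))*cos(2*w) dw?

2 - 2*cos(1)

Let u = sin(2*w), so du = 2*cos(2*w) dw. When w = 0, u = 0; when w = pi/4, u = 1.
The integral becomes 2·∫ sin(u) du from 0 to 1, with antiderivative -2*cos(u).
Back in w: F(w) = -2*cos(sin(2*w)).
Then F(pi/4) - F(0) = (-2*cos(1)) - (-2) = 2 - 2*cos(1).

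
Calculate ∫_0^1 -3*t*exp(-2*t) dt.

-3/4 + 9*exp(-2)/4

Integrate by parts once (u = t, dv = -3*exp(-2*t) dt).
An antiderivative is F(t) = (6*t + 3)*exp(-2*t)/4.
Then F(1) - F(0) = (9*exp(-2)/4) - (3/4) = -3/4 + 9*exp(-2)/4.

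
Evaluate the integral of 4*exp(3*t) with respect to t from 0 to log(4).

Let u = exp(t), so du = exp(t) dt. When t = 0, u = 1; when t = log(4), u = 4.
The integral becomes 4·∫ u**2 du from 1 to 4, with antiderivative 4*u**3/3.
Back in t: F(t) = 4*exp(3*t)/3.
Then F(log(4)) - F(0) = (256/3) - (4/3) = 84.

84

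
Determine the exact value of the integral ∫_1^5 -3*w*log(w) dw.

Integrate by parts once (u = ln w, dv = -3*w dw).
An antiderivative is F(w) = -3*w**2*(2*log(w) - 1)/4.
Then F(5) - F(1) = (75/4 - 75*log(5)/2) - (3/4) = 18 - 75*log(5)/2.

18 - 75*log(5)/2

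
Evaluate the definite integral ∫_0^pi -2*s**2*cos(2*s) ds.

-pi

Integrate by parts twice (u = s^2, dv = -2*cos(2*s) ds).
An antiderivative is F(s) = -s**2*sin(2*s) - s*cos(2*s) + sin(2*s)/2.
Then F(pi) - F(0) = (-pi) - (0) = -pi.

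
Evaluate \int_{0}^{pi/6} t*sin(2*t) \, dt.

-pi/24 + sqrt(3)/8

Integrate by parts once (u = t, dv = sin(2*t) dt).
An antiderivative is F(t) = -t*cos(2*t)/2 + sin(2*t)/4.
Then F(pi/6) - F(0) = (-pi/24 + sqrt(3)/8) - (0) = -pi/24 + sqrt(3)/8.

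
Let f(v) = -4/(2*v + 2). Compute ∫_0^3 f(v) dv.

-log(16)

An antiderivative is F(v) = -2*log(2*v + 2).
Then F(3) - F(0) = (-log(64)) - (-log(4)) = -log(16).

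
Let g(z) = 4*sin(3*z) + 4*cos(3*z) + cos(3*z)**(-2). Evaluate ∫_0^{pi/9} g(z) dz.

An antiderivative is F(z) = 4*sin(3*z)/3 - 4*cos(3*z)/3 + tan(3*z)/3.
Then F(pi/9) - F(0) = (-2/3 + sqrt(3)) - (-4/3) = 2/3 + sqrt(3).

2/3 + sqrt(3)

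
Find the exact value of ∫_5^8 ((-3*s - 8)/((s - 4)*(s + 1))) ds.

Factor the denominator: s**2 - 3*s - 4 = (s + 1)(s - 4).
Partial fractions: (-3*s - 8)/((s - 4)*(s + 1)) = 1/(s + 1) - 4/(s - 4).
An antiderivative is F(s) = -4*log(s - 4) + log(s + 1).
Then F(8) - F(5) = (-8*log(2) + 2*log(3)) - (log(6)) = -9*log(2) + log(3).

-9*log(2) + log(3)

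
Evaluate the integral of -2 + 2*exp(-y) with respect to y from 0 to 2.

An antiderivative is F(y) = -2*y - 2*exp(-y).
Then F(2) - F(0) = (-4 - 2*exp(-2)) - (-2) = -2 - 2*exp(-2).

-2 - 2*exp(-2)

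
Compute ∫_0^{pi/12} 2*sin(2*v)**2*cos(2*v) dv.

Let u = sin(2*v), so du = 2*cos(2*v) dv. When v = 0, u = 0; when v = pi/12, u = 1/2.
The integral becomes ∫ u**2 du from 0 to 1/2, with antiderivative u**3/3.
Back in v: F(v) = sin(2*v)**3/3.
Then F(pi/12) - F(0) = (1/24) - (0) = 1/24.

1/24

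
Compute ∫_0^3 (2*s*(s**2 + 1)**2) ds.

333

Let u = s**2 + 1, so du = 2*s ds. When s = 0, u = 1; when s = 3, u = 10.
The integral becomes ∫ u**2 du from 1 to 10, with antiderivative u**3/3.
Back in s: F(s) = (s**2 + 1)**3/3.
Then F(3) - F(0) = (1000/3) - (1/3) = 333.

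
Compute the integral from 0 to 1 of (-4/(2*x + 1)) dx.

An antiderivative is F(x) = -2*log(2*x + 1).
Then F(1) - F(0) = (-log(9)) - (0) = -log(9).

-log(9)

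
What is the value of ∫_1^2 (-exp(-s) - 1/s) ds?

-log(2) - exp(-1) + exp(-2)

An antiderivative is F(s) = -log(s) + exp(-s).
Then F(2) - F(1) = (-log(2) + exp(-2)) - (exp(-1)) = -log(2) - exp(-1) + exp(-2).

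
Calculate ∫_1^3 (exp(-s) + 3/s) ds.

-exp(-3) + exp(-1) + 3*log(3)

An antiderivative is F(s) = 3*log(s) - exp(-s).
Then F(3) - F(1) = (-exp(-3) + 3*log(3)) - (-exp(-1)) = -exp(-3) + exp(-1) + 3*log(3).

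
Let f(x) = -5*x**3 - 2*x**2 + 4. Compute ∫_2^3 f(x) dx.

By the power rule, an antiderivative is F(x) = -5*x**4/4 - 2*x**3/3 + 4*x.
Then F(3) - F(2) = (-429/4) - (-52/3) = -1079/12.

-1079/12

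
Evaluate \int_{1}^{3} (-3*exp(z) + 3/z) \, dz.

-3*exp(3) + 3*log(3) + 3*exp(1)

An antiderivative is F(z) = -3*exp(z) + 3*log(z).
Then F(3) - F(1) = (-3*exp(3) + 3*log(3)) - (-3*exp(1)) = -3*exp(3) + 3*log(3) + 3*exp(1).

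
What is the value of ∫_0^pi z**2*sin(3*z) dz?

Integrate by parts twice (u = z^2, dv = sin(3*z) dz).
An antiderivative is F(z) = -z**2*cos(3*z)/3 + 2*z*sin(3*z)/9 + 2*cos(3*z)/27.
Then F(pi) - F(0) = (-2/27 + pi**2/3) - (2/27) = -4/27 + pi**2/3.

-4/27 + pi**2/3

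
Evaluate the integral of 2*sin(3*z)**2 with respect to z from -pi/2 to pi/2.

Use the identity sin^2(3*z) = (1 - cos(6*z))/2.
An antiderivative is F(z) = z - sin(6*z)/6.
Then F(pi/2) - F(-pi/2) = (pi/2) - (-pi/2) = pi.

pi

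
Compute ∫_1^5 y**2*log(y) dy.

Integrate by parts once (u = ln y, dv = y**2 dy).
An antiderivative is F(y) = y**3*(3*log(y) - 1)/9.
Then F(5) - F(1) = (-125/9 + 125*log(5)/3) - (-1/9) = -124/9 + 125*log(5)/3.

-124/9 + 125*log(5)/3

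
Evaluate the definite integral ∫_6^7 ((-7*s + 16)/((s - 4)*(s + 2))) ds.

-12*log(3) + 17*log(2)

Factor the denominator: s**2 - 2*s - 8 = (s + 2)(s - 4).
Partial fractions: (-7*s + 16)/((s - 4)*(s + 2)) = -5/(s + 2) - 2/(s - 4).
An antiderivative is F(s) = -2*log(s - 4) - 5*log(s + 2).
Then F(7) - F(6) = (-12*log(3)) - (-17*log(2)) = -12*log(3) + 17*log(2).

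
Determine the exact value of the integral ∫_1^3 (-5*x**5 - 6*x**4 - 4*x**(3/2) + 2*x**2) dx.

-13172/15 - 72*sqrt(3)/5

By the power rule, an antiderivative is F(x) = -5*x**6/6 - 8*x**(5/2)/5 - 6*x**5/5 + 2*x**3/3.
Then F(3) - F(1) = (-8811/10 - 72*sqrt(3)/5) - (-89/30) = -13172/15 - 72*sqrt(3)/5.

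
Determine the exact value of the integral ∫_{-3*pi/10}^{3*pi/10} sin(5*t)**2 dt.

Use the identity sin^2(5*t) = (1 - cos(10*t))/2.
An antiderivative is F(t) = t/2 - sin(10*t)/20.
Then F(3*pi/10) - F(-3*pi/10) = (3*pi/20) - (-3*pi/20) = 3*pi/10.

3*pi/10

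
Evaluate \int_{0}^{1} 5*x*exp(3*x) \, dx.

5/9 + 10*exp(3)/9

Integrate by parts once (u = x, dv = 5*exp(3*x) dx).
An antiderivative is F(x) = (15*x - 5)*exp(3*x)/9.
Then F(1) - F(0) = (10*exp(3)/9) - (-5/9) = 5/9 + 10*exp(3)/9.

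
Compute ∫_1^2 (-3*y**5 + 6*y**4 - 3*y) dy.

By the power rule, an antiderivative is F(y) = -y**6/2 + 6*y**5/5 - 3*y**2/2.
Then F(2) - F(1) = (2/5) - (-4/5) = 6/5.

6/5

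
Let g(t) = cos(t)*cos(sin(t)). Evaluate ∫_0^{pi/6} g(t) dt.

sin(1/2)

Let u = sin(t), so du = cos(t) dt. When t = 0, u = 0; when t = pi/6, u = 1/2.
The integral becomes ∫ cos(u) du from 0 to 1/2, with antiderivative sin(u).
Back in t: F(t) = sin(sin(t)).
Then F(pi/6) - F(0) = (sin(1/2)) - (0) = sin(1/2).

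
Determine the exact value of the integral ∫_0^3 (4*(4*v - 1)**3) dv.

3660

Let u = 4*v - 1, so du = 4 dv. When v = 0, u = -1; when v = 3, u = 11.
The integral becomes ∫ u**3 du from -1 to 11, with antiderivative u**4/4.
Back in v: F(v) = (4*v - 1)**4/4.
Then F(3) - F(0) = (14641/4) - (1/4) = 3660.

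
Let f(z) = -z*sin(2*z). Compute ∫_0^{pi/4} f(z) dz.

-1/4

Integrate by parts once (u = z, dv = -sin(2*z) dz).
An antiderivative is F(z) = z*cos(2*z)/2 - sin(2*z)/4.
Then F(pi/4) - F(0) = (-1/4) - (0) = -1/4.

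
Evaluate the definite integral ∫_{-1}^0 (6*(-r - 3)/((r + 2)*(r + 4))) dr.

-9*log(2) + 3*log(3)

Factor the denominator: r**2 + 6*r + 8 = (r + 4)(r + 2).
Partial fractions: 6*(-r - 3)/((r + 2)*(r + 4)) = -3/(r + 4) - 3/(r + 2).
An antiderivative is F(r) = -3*log(r + 2) - 3*log(r + 4).
Then F(0) - F(-1) = (-9*log(2)) - (-log(27)) = -9*log(2) + 3*log(3).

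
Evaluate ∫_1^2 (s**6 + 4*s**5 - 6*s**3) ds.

By the power rule, an antiderivative is F(s) = s**7/7 + 2*s**6/3 - 3*s**4/2.
Then F(2) - F(1) = (776/21) - (-29/42) = 527/14.

527/14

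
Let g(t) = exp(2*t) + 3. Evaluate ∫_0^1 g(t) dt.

An antiderivative is F(t) = exp(2*t)/2 + 3*t.
Then F(1) - F(0) = (3 + exp(2)/2) - (1/2) = 5/2 + exp(2)/2.

5/2 + exp(2)/2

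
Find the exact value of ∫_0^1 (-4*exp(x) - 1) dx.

An antiderivative is F(x) = -x - 4*exp(x).
Then F(1) - F(0) = (-4*E - 1) - (-4) = 3 - 4*E.

3 - 4*E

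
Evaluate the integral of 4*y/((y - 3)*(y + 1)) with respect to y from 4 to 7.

-log(5) + 9*log(2)

Factor the denominator: y**2 - 2*y - 3 = (y + 1)(y - 3).
Partial fractions: 4*y/((y - 3)*(y + 1)) = 1/(y + 1) + 3/(y - 3).
An antiderivative is F(y) = 3*log(y - 3) + log(y + 1).
Then F(7) - F(4) = (9*log(2)) - (log(5)) = -log(5) + 9*log(2).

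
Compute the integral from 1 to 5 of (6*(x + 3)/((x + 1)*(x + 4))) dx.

-2*log(5) + 8*log(3)

Factor the denominator: x**2 + 5*x + 4 = (x + 4)(x + 1).
Partial fractions: 6*(x + 3)/((x + 1)*(x + 4)) = 2/(x + 4) + 4/(x + 1).
An antiderivative is F(x) = 4*log(x + 1) + 2*log(x + 4).
Then F(5) - F(1) = (4*log(2) + 8*log(3)) - (4*log(2) + 2*log(5)) = -2*log(5) + 8*log(3).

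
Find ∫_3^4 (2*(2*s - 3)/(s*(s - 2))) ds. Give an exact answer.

-3*log(3) + 7*log(2)

Factor the denominator: s**2 - 2*s = s(s - 2).
Partial fractions: 2*(2*s - 3)/(s*(s - 2)) = 3/s + 1/(s - 2).
An antiderivative is F(s) = 3*log(s) + log(s - 2).
Then F(4) - F(3) = (7*log(2)) - (log(27)) = -3*log(3) + 7*log(2).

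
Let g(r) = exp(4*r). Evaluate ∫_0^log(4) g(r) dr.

255/4

Let u = exp(r), so du = exp(r) dr. When r = 0, u = 1; when r = log(4), u = 4.
The integral becomes ∫ u**3 du from 1 to 4, with antiderivative u**4/4.
Back in r: F(r) = exp(4*r)/4.
Then F(log(4)) - F(0) = (64) - (1/4) = 255/4.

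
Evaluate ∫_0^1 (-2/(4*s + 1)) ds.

An antiderivative is F(s) = -log(4*s + 1)/2.
Then F(1) - F(0) = (-log(5)/2) - (0) = -log(5)/2.

-log(5)/2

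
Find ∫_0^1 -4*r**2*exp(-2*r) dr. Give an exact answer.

Integrate by parts twice (u = r^2, dv = -4*exp(-2*r) dr).
An antiderivative is F(r) = (2*r**2 + 2*r + 1)*exp(-2*r).
Then F(1) - F(0) = (5*exp(-2)) - (1) = -1 + 5*exp(-2).

-1 + 5*exp(-2)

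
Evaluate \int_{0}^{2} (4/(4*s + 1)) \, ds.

log(9)

Let u = 4*s + 1, so du = 4 ds. When s = 0, u = 1; when s = 2, u = 9.
The integral becomes ∫ 1/u du from 1 to 9, with antiderivative log(u).
Back in s: F(s) = log(4*s + 1).
Then F(2) - F(0) = (log(9)) - (0) = log(9).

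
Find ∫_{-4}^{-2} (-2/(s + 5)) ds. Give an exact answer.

An antiderivative is F(s) = -2*log(s + 5).
Then F(-2) - F(-4) = (-log(9)) - (0) = -log(9).

-log(9)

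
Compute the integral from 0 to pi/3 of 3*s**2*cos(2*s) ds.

Integrate by parts twice (u = s^2, dv = 3*cos(2*s) ds).
An antiderivative is F(s) = 3*s**2*sin(2*s)/2 + 3*s*cos(2*s)/2 - 3*sin(2*s)/4.
Then F(pi/3) - F(0) = (-pi/4 - 3*sqrt(3)/8 + sqrt(3)*pi**2/12) - (0) = -pi/4 - 3*sqrt(3)/8 + sqrt(3)*pi**2/12.

-pi/4 - 3*sqrt(3)/8 + sqrt(3)*pi**2/12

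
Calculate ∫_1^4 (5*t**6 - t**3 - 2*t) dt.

325455/28

By the power rule, an antiderivative is F(t) = 5*t**7/7 - t**4/4 - t**2.
Then F(4) - F(1) = (81360/7) - (-15/28) = 325455/28.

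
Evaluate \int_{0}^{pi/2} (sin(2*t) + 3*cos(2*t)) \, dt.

1

An antiderivative is F(t) = 3*sin(2*t)/2 - cos(2*t)/2.
Then F(pi/2) - F(0) = (1/2) - (-1/2) = 1.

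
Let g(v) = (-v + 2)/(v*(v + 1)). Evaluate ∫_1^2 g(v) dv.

log(32/27)

Factor the denominator: v**2 + v = (v + 1)v.
Partial fractions: (-v + 2)/(v*(v + 1)) = -3/(v + 1) + 2/v.
An antiderivative is F(v) = 2*log(v) - 3*log(v + 1).
Then F(2) - F(1) = (log(4/27)) - (-log(8)) = log(32/27).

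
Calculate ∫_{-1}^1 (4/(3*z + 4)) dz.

4*log(7)/3

An antiderivative is F(z) = 4*log(3*z + 4)/3.
Then F(1) - F(-1) = (4*log(7)/3) - (0) = 4*log(7)/3.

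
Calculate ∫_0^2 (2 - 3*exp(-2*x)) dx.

An antiderivative is F(x) = 2*x + 3*exp(-2*x)/2.
Then F(2) - F(0) = (3*exp(-4)/2 + 4) - (3/2) = 3*exp(-4)/2 + 5/2.

3*exp(-4)/2 + 5/2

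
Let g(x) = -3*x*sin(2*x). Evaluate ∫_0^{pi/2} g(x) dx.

Integrate by parts once (u = x, dv = -3*sin(2*x) dx).
An antiderivative is F(x) = 3*x*cos(2*x)/2 - 3*sin(2*x)/4.
Then F(pi/2) - F(0) = (-3*pi/4) - (0) = -3*pi/4.

-3*pi/4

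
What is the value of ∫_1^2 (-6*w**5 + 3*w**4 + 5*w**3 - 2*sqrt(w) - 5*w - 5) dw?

By the power rule, an antiderivative is F(w) = -w**6 + 3*w**5/5 + 5*w**4/4 - 4*w**(3/2)/3 - 5*w**2/2 - 5*w.
Then F(2) - F(1) = (-224/5 - 8*sqrt(2)/3) - (-479/60) = -2209/60 - 8*sqrt(2)/3.

-2209/60 - 8*sqrt(2)/3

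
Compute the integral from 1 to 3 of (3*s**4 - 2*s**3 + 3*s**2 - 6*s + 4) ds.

By the power rule, an antiderivative is F(s) = 3*s**5/5 - s**4/2 + s**3 - 3*s**2 + 4*s.
Then F(3) - F(1) = (1173/10) - (21/10) = 576/5.

576/5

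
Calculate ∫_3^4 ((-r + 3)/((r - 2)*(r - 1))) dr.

Factor the denominator: r**2 - 3*r + 2 = (r - 1)(r - 2).
Partial fractions: (-r + 3)/((r - 2)*(r - 1)) = -2/(r - 1) + 1/(r - 2).
An antiderivative is F(r) = log(r - 2) - 2*log(r - 1).
Then F(4) - F(3) = (log(2/9)) - (-log(4)) = log(8/9).

log(8/9)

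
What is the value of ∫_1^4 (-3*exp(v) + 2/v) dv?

-3*exp(4) + log(16) + 3*exp(1)

An antiderivative is F(v) = -3*exp(v) + 2*log(v).
Then F(4) - F(1) = (-3*exp(4) + log(16)) - (-3*exp(1)) = -3*exp(4) + log(16) + 3*exp(1).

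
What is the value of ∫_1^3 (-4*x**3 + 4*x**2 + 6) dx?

-100/3

By the power rule, an antiderivative is F(x) = -x**4 + 4*x**3/3 + 6*x.
Then F(3) - F(1) = (-27) - (19/3) = -100/3.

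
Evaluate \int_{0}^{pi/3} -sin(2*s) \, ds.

-3/4

An antiderivative is F(s) = cos(2*s)/2.
Then F(pi/3) - F(0) = (-1/4) - (1/2) = -3/4.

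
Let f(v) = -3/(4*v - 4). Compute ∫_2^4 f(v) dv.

-3*log(3)/4

An antiderivative is F(v) = -3*log(4*v - 4)/4.
Then F(4) - F(2) = (-3*log(12)/4) - (-3*log(2)/2) = -3*log(3)/4.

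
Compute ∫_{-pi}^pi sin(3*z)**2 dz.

Use the identity sin^2(3*z) = (1 - cos(6*z))/2.
An antiderivative is F(z) = z/2 - sin(6*z)/12.
Then F(pi) - F(-pi) = (pi/2) - (-pi/2) = pi.

pi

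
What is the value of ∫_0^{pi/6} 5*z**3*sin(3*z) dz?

-10/27 + 5*pi**2/108

Integrate by parts 3 times (u = z^3, dv = 5*sin(3*z) dz).
An antiderivative is F(z) = -5*z**3*cos(3*z)/3 + 5*z**2*sin(3*z)/3 + 10*z*cos(3*z)/9 - 10*sin(3*z)/27.
Then F(pi/6) - F(0) = (-10/27 + 5*pi**2/108) - (0) = -10/27 + 5*pi**2/108.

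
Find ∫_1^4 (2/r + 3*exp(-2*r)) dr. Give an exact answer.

An antiderivative is F(r) = 2*log(r) - 3*exp(-2*r)/2.
Then F(4) - F(1) = (-3*exp(-8)/2 + 4*log(2)) - (-3*exp(-2)/2) = -3*exp(-8)/2 + 3*exp(-2)/2 + 4*log(2).

-3*exp(-8)/2 + 3*exp(-2)/2 + 4*log(2)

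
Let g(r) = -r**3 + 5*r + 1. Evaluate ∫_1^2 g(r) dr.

By the power rule, an antiderivative is F(r) = -r**4/4 + 5*r**2/2 + r.
Then F(2) - F(1) = (8) - (13/4) = 19/4.

19/4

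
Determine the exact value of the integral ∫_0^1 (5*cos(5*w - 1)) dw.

Let u = 5*w - 1, so du = 5 dw. When w = 0, u = -1; when w = 1, u = 4.
The integral becomes ∫ cos(u) du from -1 to 4, with antiderivative sin(u).
Back in w: F(w) = sin(5*w - 1).
Then F(1) - F(0) = (sin(4)) - (-sin(1)) = sin(4) + sin(1).

sin(4) + sin(1)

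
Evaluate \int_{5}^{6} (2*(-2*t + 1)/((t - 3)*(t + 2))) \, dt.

Factor the denominator: t**2 - t - 6 = (t + 2)(t - 3).
Partial fractions: 2*(-2*t + 1)/((t - 3)*(t + 2)) = -2/(t + 2) - 2/(t - 3).
An antiderivative is F(t) = -2*log(t - 3) - 2*log(t + 2).
Then F(6) - F(5) = (-6*log(2) - 2*log(3)) - (-2*log(7) - 2*log(2)) = -4*log(2) - 2*log(3) + 2*log(7).

-4*log(2) - 2*log(3) + 2*log(7)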